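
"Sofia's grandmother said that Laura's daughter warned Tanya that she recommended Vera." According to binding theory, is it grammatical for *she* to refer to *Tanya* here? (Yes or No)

Yes

*Tanya* is an R-expression; Principle C requires it to be free (not bound by any c-commanding expression).
— she: subject of the clause headed by 'recommended'; the pronoun does not c-command the R-expression — coreference allowed.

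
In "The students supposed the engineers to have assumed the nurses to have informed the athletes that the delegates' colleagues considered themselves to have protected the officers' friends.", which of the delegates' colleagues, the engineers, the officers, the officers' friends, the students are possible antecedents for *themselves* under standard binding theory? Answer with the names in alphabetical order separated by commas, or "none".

*themselves* is a reflexive; Principle A requires it to be bound within its binding domain — the clause headed by 'considered'.
— the delegates' colleagues: subject of the clause headed by 'considered'; c-commands the reflexive within its binding domain — allowed (Principle A).
— the engineers: subject of the clause headed by 'assumed'; c-commands the reflexive but lies outside its binding domain — cannot bind it (Principle A).
— the officers: possessor inside the object DP of the clause headed by 'protected'; does not c-command the reflexive — cannot bind it (Principle A).
— the officers' friends: object of the clause headed by 'protected'; does not c-command the reflexive — cannot bind it (Principle A).
— the students: subject of the matrix clause; c-commands the reflexive but lies outside its binding domain — cannot bind it (Principle A).

the delegates' colleagues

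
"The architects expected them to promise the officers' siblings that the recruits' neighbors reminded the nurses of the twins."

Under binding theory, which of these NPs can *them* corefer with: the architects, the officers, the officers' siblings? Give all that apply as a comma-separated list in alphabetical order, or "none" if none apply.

*them* is a pronoun; Principle B requires it to be free in its binding domain — the matrix clause.
— the architects: subject of the matrix clause; c-commands the pronoun within its binding domain — blocked (Principle B).
— the officers: possessor inside the object DP of the clause headed by 'promise'; is c-commanded by the pronoun; coreference would bind this R-expression — blocked (Principle C).
— the officers' siblings: object of the clause headed by 'promise'; is c-commanded by the pronoun; coreference would bind this R-expression — blocked (Principle C).

none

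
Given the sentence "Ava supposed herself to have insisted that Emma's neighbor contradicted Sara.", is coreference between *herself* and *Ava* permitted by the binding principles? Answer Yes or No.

*herself* is a reflexive; Principle A requires it to be bound within its binding domain — the matrix clause.
— Ava: subject of the matrix clause; c-commands the reflexive within its binding domain — allowed (Principle A).

Yes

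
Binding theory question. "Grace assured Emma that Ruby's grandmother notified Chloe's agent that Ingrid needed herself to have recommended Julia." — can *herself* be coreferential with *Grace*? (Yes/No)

*herself* is a reflexive; Principle A requires it to be bound within its binding domain — the clause headed by 'needed'.
— Grace: subject of the matrix clause; c-commands the reflexive but lies outside its binding domain — cannot bind it (Principle A).

No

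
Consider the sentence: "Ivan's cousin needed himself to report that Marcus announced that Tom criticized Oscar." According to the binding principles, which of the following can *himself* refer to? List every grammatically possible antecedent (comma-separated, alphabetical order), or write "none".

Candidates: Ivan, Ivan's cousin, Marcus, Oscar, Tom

*himself* is a reflexive; Principle A requires it to be bound within its binding domain — the matrix clause.
— Ivan: possessor inside the subject DP of the matrix clause; does not c-command the reflexive — cannot bind it (Principle A).
— Ivan's cousin: subject of the matrix clause; c-commands the reflexive within its binding domain — allowed (Principle A).
— Marcus: subject of the clause headed by 'announced'; does not c-command the reflexive — cannot bind it (Principle A).
— Oscar: object of the clause headed by 'criticized'; does not c-command the reflexive — cannot bind it (Principle A).
— Tom: subject of the clause headed by 'criticized'; does not c-command the reflexive — cannot bind it (Principle A).

Ivan's cousin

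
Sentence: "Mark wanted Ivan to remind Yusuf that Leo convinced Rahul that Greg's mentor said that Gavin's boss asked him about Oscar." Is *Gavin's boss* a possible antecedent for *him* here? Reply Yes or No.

No

*him* is a pronoun; Principle B requires it to be free in its binding domain — the clause headed by 'asked'.
— Gavin's boss: subject of the clause headed by 'asked'; c-commands the pronoun within its binding domain — blocked (Principle B).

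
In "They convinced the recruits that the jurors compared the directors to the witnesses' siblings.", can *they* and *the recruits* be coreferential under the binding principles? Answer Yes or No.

No

*the recruits* is an R-expression; Principle C requires it to be free (not bound by any c-commanding expression).
— they: subject of the matrix clause; the pronoun c-commands the R-expression — coreference blocked (Principle C).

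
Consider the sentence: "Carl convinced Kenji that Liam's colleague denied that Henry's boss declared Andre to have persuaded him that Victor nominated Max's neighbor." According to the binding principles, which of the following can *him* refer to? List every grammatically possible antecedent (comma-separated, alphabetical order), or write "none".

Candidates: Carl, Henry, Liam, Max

Carl, Henry, Liam

*him* is a pronoun; Principle B requires it to be free in its binding domain — the clause headed by 'persuaded'.
— Carl: subject of the matrix clause; c-commands the pronoun but lies outside its binding domain — allowed.
— Henry: possessor inside the subject DP of the clause headed by 'declared'; does not c-command the pronoun — Principle B does not apply; allowed.
— Liam: possessor inside the subject DP of the clause headed by 'denied'; does not c-command the pronoun — Principle B does not apply; allowed.
— Max: possessor inside the object DP of the clause headed by 'nominated'; is c-commanded by the pronoun; coreference would bind this R-expression — blocked (Principle C).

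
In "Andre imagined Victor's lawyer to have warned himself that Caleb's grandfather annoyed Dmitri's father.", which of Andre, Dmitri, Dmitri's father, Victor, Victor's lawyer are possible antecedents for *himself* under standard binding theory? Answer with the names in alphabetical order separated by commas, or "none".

*himself* is a reflexive; Principle A requires it to be bound within its binding domain — the clause headed by 'warned'.
— Andre: subject of the matrix clause; c-commands the reflexive but lies outside its binding domain — cannot bind it (Principle A).
— Dmitri: possessor inside the object DP of the clause headed by 'annoyed'; does not c-command the reflexive — cannot bind it (Principle A).
— Dmitri's father: object of the clause headed by 'annoyed'; does not c-command the reflexive — cannot bind it (Principle A).
— Victor: possessor inside the subject DP of the clause headed by 'warned'; does not c-command the reflexive — cannot bind it (Principle A).
— Victor's lawyer: subject of the clause headed by 'warned'; c-commands the reflexive within its binding domain — allowed (Principle A).

Victor's lawyer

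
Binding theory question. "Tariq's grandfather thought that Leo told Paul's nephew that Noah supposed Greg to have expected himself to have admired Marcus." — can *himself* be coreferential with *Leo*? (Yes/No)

*himself* is a reflexive; Principle A requires it to be bound within its binding domain — the clause headed by 'expected'.
— Leo: subject of the clause headed by 'told'; c-commands the reflexive but lies outside its binding domain — cannot bind it (Principle A).

No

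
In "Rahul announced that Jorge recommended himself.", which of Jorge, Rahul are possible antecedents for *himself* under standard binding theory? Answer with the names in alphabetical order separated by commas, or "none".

Jorge

*himself* is a reflexive; Principle A requires it to be bound within its binding domain — the clause headed by 'recommended'.
— Jorge: subject of the clause headed by 'recommended'; c-commands the reflexive within its binding domain — allowed (Principle A).
— Rahul: subject of the matrix clause; c-commands the reflexive but lies outside its binding domain — cannot bind it (Principle A).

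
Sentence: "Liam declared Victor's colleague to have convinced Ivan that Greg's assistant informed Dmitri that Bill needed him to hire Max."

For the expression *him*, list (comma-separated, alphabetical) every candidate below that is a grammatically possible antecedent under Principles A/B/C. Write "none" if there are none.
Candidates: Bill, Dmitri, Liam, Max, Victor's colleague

Dmitri, Liam, Victor's colleague

*him* is a pronoun; Principle B requires it to be free in its binding domain — the clause headed by 'needed'.
— Bill: subject of the clause headed by 'needed'; c-commands the pronoun within its binding domain — blocked (Principle B).
— Dmitri: object of the clause headed by 'informed'; c-commands the pronoun but lies outside its binding domain — allowed.
— Liam: subject of the matrix clause; c-commands the pronoun but lies outside its binding domain — allowed.
— Max: object of the clause headed by 'hire'; is c-commanded by the pronoun; coreference would bind this R-expression — blocked (Principle C).
— Victor's colleague: subject of the clause headed by 'convinced'; c-commands the pronoun but lies outside its binding domain — allowed.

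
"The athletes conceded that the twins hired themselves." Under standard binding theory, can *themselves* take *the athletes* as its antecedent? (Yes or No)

No

*themselves* is a reflexive; Principle A requires it to be bound within its binding domain — the clause headed by 'hired'.
— the athletes: subject of the matrix clause; c-commands the reflexive but lies outside its binding domain — cannot bind it (Principle A).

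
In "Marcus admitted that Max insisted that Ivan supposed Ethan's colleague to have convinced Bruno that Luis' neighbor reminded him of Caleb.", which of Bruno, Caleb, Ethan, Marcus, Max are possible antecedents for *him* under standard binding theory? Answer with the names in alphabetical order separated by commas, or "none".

Bruno, Ethan, Marcus, Max

*him* is a pronoun; Principle B requires it to be free in its binding domain — the clause headed by 'reminded'.
— Bruno: object of the clause headed by 'convinced'; c-commands the pronoun but lies outside its binding domain — allowed.
— Caleb: second object of the clause headed by 'reminded'; is c-commanded by the pronoun; coreference would bind this R-expression — blocked (Principle C).
— Ethan: possessor inside the subject DP of the clause headed by 'convinced'; does not c-command the pronoun — Principle B does not apply; allowed.
— Marcus: subject of the matrix clause; c-commands the pronoun but lies outside its binding domain — allowed.
— Max: subject of the clause headed by 'insisted'; c-commands the pronoun but lies outside its binding domain — allowed.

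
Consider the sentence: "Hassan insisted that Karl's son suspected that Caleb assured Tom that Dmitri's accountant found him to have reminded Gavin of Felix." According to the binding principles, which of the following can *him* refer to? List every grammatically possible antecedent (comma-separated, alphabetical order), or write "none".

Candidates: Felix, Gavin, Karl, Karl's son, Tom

*him* is a pronoun; Principle B requires it to be free in its binding domain — the clause headed by 'found'.
— Felix: second object of the clause headed by 'reminded'; is c-commanded by the pronoun; coreference would bind this R-expression — blocked (Principle C).
— Gavin: object of the clause headed by 'reminded'; is c-commanded by the pronoun; coreference would bind this R-expression — blocked (Principle C).
— Karl: possessor inside the subject DP of the clause headed by 'suspected'; does not c-command the pronoun — Principle B does not apply; allowed.
— Karl's son: subject of the clause headed by 'suspected'; c-commands the pronoun but lies outside its binding domain — allowed.
— Tom: object of the clause headed by 'assured'; c-commands the pronoun but lies outside its binding domain — allowed.

Karl, Karl's son, Tom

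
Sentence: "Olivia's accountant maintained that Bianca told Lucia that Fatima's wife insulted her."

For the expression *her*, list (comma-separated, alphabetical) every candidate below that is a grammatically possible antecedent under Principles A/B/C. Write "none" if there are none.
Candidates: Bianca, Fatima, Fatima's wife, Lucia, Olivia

*her* is a pronoun; Principle B requires it to be free in its binding domain — the clause headed by 'insulted'.
— Bianca: subject of the clause headed by 'told'; c-commands the pronoun but lies outside its binding domain — allowed.
— Fatima: possessor inside the subject DP of the clause headed by 'insulted'; does not c-command the pronoun — Principle B does not apply; allowed.
— Fatima's wife: subject of the clause headed by 'insulted'; c-commands the pronoun within its binding domain — blocked (Principle B).
— Lucia: object of the clause headed by 'told'; c-commands the pronoun but lies outside its binding domain — allowed.
— Olivia: possessor inside the subject DP of the matrix clause; does not c-command the pronoun — Principle B does not apply; allowed.

Bianca, Fatima, Lucia, Olivia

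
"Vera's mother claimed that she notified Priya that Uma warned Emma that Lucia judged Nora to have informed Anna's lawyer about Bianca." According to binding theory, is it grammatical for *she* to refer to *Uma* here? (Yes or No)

No

*Uma* is an R-expression; Principle C requires it to be free (not bound by any c-commanding expression).
— she: subject of the clause headed by 'notified'; the pronoun c-commands the R-expression — coreference blocked (Principle C).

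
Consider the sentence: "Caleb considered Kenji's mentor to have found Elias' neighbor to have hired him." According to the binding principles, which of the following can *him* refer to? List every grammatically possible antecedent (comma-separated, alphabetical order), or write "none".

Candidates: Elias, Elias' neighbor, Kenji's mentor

*him* is a pronoun; Principle B requires it to be free in its binding domain — the clause headed by 'hired'.
— Elias: possessor inside the subject DP of the clause headed by 'hired'; does not c-command the pronoun — Principle B does not apply; allowed.
— Elias' neighbor: subject of the clause headed by 'hired'; c-commands the pronoun within its binding domain — blocked (Principle B).
— Kenji's mentor: subject of the clause headed by 'found'; c-commands the pronoun but lies outside its binding domain — allowed.

Elias, Kenji's mentor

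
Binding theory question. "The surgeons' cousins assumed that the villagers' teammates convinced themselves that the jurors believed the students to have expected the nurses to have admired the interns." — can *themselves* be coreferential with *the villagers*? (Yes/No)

*themselves* is a reflexive; Principle A requires it to be bound within its binding domain — the clause headed by 'convinced'.
— the villagers: possessor inside the subject DP of the clause headed by 'convinced'; does not c-command the reflexive — cannot bind it (Principle A).

No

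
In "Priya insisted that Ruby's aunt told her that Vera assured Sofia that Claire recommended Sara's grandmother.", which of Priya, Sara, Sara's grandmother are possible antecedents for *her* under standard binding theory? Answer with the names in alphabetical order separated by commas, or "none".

*her* is a pronoun; Principle B requires it to be free in its binding domain — the clause headed by 'told'.
— Priya: subject of the matrix clause; c-commands the pronoun but lies outside its binding domain — allowed.
— Sara: possessor inside the object DP of the clause headed by 'recommended'; is c-commanded by the pronoun; coreference would bind this R-expression — blocked (Principle C).
— Sara's grandmother: object of the clause headed by 'recommended'; is c-commanded by the pronoun; coreference would bind this R-expression — blocked (Principle C).

Priya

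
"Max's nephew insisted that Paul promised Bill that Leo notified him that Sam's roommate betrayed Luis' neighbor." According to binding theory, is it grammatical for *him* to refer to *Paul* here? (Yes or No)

Yes

*Paul* is an R-expression; Principle C requires it to be free (not bound by any c-commanding expression).
— him: object of the clause headed by 'notified'; the pronoun does not c-command the R-expression — coreference allowed.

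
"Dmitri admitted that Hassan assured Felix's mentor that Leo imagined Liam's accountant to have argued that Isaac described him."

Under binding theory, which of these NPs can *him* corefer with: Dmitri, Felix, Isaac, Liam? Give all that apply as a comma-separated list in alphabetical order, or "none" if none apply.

*him* is a pronoun; Principle B requires it to be free in its binding domain — the clause headed by 'described'.
— Dmitri: subject of the matrix clause; c-commands the pronoun but lies outside its binding domain — allowed.
— Felix: possessor inside the object DP of the clause headed by 'assured'; does not c-command the pronoun — Principle B does not apply; allowed.
— Isaac: subject of the clause headed by 'described'; c-commands the pronoun within its binding domain — blocked (Principle B).
— Liam: possessor inside the subject DP of the clause headed by 'argued'; does not c-command the pronoun — Principle B does not apply; allowed.

Dmitri, Felix, Liam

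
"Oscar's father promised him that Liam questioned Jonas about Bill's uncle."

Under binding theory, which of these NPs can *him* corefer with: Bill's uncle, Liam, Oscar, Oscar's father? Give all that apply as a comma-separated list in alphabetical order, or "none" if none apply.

*him* is a pronoun; Principle B requires it to be free in its binding domain — the matrix clause.
— Bill's uncle: second object of the clause headed by 'questioned'; is c-commanded by the pronoun; coreference would bind this R-expression — blocked (Principle C).
— Liam: subject of the clause headed by 'questioned'; is c-commanded by the pronoun; coreference would bind this R-expression — blocked (Principle C).
— Oscar: possessor inside the subject DP of the matrix clause; does not c-command the pronoun — Principle B does not apply; allowed.
— Oscar's father: subject of the matrix clause; c-commands the pronoun within its binding domain — blocked (Principle B).

Oscar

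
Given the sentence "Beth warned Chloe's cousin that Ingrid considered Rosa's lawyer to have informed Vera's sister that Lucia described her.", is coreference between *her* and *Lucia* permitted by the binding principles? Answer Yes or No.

No

*her* is a pronoun; Principle B requires it to be free in its binding domain — the clause headed by 'described'.
— Lucia: subject of the clause headed by 'described'; c-commands the pronoun within its binding domain — blocked (Principle B).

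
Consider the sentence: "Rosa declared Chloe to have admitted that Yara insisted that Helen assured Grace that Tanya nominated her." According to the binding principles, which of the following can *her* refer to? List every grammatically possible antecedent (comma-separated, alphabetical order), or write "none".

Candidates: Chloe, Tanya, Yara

Chloe, Yara

*her* is a pronoun; Principle B requires it to be free in its binding domain — the clause headed by 'nominated'.
— Chloe: subject of the clause headed by 'admitted'; c-commands the pronoun but lies outside its binding domain — allowed.
— Tanya: subject of the clause headed by 'nominated'; c-commands the pronoun within its binding domain — blocked (Principle B).
— Yara: subject of the clause headed by 'insisted'; c-commands the pronoun but lies outside its binding domain — allowed.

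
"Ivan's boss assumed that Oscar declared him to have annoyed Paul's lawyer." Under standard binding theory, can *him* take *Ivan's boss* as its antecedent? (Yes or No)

*him* is a pronoun; Principle B requires it to be free in its binding domain — the clause headed by 'declared'.
— Ivan's boss: subject of the matrix clause; c-commands the pronoun but lies outside its binding domain — allowed.

Yes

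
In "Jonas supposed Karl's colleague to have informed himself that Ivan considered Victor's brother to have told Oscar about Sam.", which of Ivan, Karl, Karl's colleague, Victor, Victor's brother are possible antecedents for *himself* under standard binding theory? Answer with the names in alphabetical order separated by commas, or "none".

Karl's colleague

*himself* is a reflexive; Principle A requires it to be bound within its binding domain — the clause headed by 'informed'.
— Ivan: subject of the clause headed by 'considered'; does not c-command the reflexive — cannot bind it (Principle A).
— Karl: possessor inside the subject DP of the clause headed by 'informed'; does not c-command the reflexive — cannot bind it (Principle A).
— Karl's colleague: subject of the clause headed by 'informed'; c-commands the reflexive within its binding domain — allowed (Principle A).
— Victor: possessor inside the subject DP of the clause headed by 'told'; does not c-command the reflexive — cannot bind it (Principle A).
— Victor's brother: subject of the clause headed by 'told'; does not c-command the reflexive — cannot bind it (Principle A).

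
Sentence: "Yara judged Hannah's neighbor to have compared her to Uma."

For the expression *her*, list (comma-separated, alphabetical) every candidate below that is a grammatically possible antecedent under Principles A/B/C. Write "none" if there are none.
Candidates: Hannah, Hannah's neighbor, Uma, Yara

Hannah, Yara

*her* is a pronoun; Principle B requires it to be free in its binding domain — the clause headed by 'compared'.
— Hannah: possessor inside the subject DP of the clause headed by 'compared'; does not c-command the pronoun — Principle B does not apply; allowed.
— Hannah's neighbor: subject of the clause headed by 'compared'; c-commands the pronoun within its binding domain — blocked (Principle B).
— Uma: second object of the clause headed by 'compared'; is c-commanded by the pronoun; coreference would bind this R-expression — blocked (Principle C).
— Yara: subject of the matrix clause; c-commands the pronoun but lies outside its binding domain — allowed.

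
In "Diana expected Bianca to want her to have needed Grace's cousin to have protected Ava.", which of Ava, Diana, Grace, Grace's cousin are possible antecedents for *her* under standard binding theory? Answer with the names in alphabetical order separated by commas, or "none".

*her* is a pronoun; Principle B requires it to be free in its binding domain — the clause headed by 'want'.
— Ava: object of the clause headed by 'protected'; is c-commanded by the pronoun; coreference would bind this R-expression — blocked (Principle C).
— Diana: subject of the matrix clause; c-commands the pronoun but lies outside its binding domain — allowed.
— Grace: possessor inside the subject DP of the clause headed by 'protected'; is c-commanded by the pronoun; coreference would bind this R-expression — blocked (Principle C).
— Grace's cousin: subject of the clause headed by 'protected'; is c-commanded by the pronoun; coreference would bind this R-expression — blocked (Principle C).

Diana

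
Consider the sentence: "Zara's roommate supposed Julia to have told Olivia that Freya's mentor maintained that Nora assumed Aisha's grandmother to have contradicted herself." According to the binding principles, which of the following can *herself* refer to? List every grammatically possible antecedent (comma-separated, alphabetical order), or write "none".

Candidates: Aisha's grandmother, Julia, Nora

Aisha's grandmother

*herself* is a reflexive; Principle A requires it to be bound within its binding domain — the clause headed by 'contradicted'.
— Aisha's grandmother: subject of the clause headed by 'contradicted'; c-commands the reflexive within its binding domain — allowed (Principle A).
— Julia: subject of the clause headed by 'told'; c-commands the reflexive but lies outside its binding domain — cannot bind it (Principle A).
— Nora: subject of the clause headed by 'assumed'; c-commands the reflexive but lies outside its binding domain — cannot bind it (Principle A).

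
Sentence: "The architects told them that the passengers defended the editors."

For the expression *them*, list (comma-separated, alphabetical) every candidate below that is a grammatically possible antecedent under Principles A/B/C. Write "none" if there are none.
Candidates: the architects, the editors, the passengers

none

*them* is a pronoun; Principle B requires it to be free in its binding domain — the matrix clause.
— the architects: subject of the matrix clause; c-commands the pronoun within its binding domain — blocked (Principle B).
— the editors: object of the clause headed by 'defended'; is c-commanded by the pronoun; coreference would bind this R-expression — blocked (Principle C).
— the passengers: subject of the clause headed by 'defended'; is c-commanded by the pronoun; coreference would bind this R-expression — blocked (Principle C).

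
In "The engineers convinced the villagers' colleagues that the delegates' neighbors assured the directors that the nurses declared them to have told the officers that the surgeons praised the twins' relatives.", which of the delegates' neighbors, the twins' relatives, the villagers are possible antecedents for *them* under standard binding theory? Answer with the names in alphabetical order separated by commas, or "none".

the delegates' neighbors, the villagers

*them* is a pronoun; Principle B requires it to be free in its binding domain — the clause headed by 'declared'.
— the delegates' neighbors: subject of the clause headed by 'assured'; c-commands the pronoun but lies outside its binding domain — allowed.
— the twins' relatives: object of the clause headed by 'praised'; is c-commanded by the pronoun; coreference would bind this R-expression — blocked (Principle C).
— the villagers: possessor inside the object DP of the matrix clause; does not c-command the pronoun — Principle B does not apply; allowed.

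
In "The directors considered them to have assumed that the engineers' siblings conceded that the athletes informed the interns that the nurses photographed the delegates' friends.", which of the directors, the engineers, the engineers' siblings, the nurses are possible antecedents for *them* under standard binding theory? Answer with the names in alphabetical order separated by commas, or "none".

*them* is a pronoun; Principle B requires it to be free in its binding domain — the matrix clause.
— the directors: subject of the matrix clause; c-commands the pronoun within its binding domain — blocked (Principle B).
— the engineers: possessor inside the subject DP of the clause headed by 'conceded'; is c-commanded by the pronoun; coreference would bind this R-expression — blocked (Principle C).
— the engineers' siblings: subject of the clause headed by 'conceded'; is c-commanded by the pronoun; coreference would bind this R-expression — blocked (Principle C).
— the nurses: subject of the clause headed by 'photographed'; is c-commanded by the pronoun; coreference would bind this R-expression — blocked (Principle C).

none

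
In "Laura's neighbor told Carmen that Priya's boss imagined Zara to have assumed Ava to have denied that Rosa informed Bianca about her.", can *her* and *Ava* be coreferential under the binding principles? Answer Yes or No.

Yes

*Ava* is an R-expression; Principle C requires it to be free (not bound by any c-commanding expression).
— her: second object of the clause headed by 'informed'; the pronoun does not c-command the R-expression — coreference allowed.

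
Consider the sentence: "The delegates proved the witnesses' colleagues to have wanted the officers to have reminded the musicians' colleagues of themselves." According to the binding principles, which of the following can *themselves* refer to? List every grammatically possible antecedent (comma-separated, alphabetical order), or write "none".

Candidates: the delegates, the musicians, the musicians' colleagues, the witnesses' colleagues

the musicians' colleagues

*themselves* is a reflexive; Principle A requires it to be bound within its binding domain — the clause headed by 'reminded'.
— the delegates: subject of the matrix clause; c-commands the reflexive but lies outside its binding domain — cannot bind it (Principle A).
— the musicians: possessor inside the object DP of the clause headed by 'reminded'; does not c-command the reflexive — cannot bind it (Principle A).
— the musicians' colleagues: object of the clause headed by 'reminded'; c-commands the reflexive within its binding domain — allowed (Principle A).
— the witnesses' colleagues: subject of the clause headed by 'wanted'; c-commands the reflexive but lies outside its binding domain — cannot bind it (Principle A).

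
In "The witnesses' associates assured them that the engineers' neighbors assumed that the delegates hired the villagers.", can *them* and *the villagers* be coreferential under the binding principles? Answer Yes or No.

No

*the villagers* is an R-expression; Principle C requires it to be free (not bound by any c-commanding expression).
— them: object of the matrix clause; the pronoun c-commands the R-expression — coreference blocked (Principle C).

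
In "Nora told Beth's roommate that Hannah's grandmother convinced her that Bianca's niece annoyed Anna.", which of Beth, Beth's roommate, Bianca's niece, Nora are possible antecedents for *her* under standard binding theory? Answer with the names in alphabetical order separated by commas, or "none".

Beth, Beth's roommate, Nora

*her* is a pronoun; Principle B requires it to be free in its binding domain — the clause headed by 'convinced'.
— Beth: possessor inside the object DP of the matrix clause; does not c-command the pronoun — Principle B does not apply; allowed.
— Beth's roommate: object of the matrix clause; c-commands the pronoun but lies outside its binding domain — allowed.
— Bianca's niece: subject of the clause headed by 'annoyed'; is c-commanded by the pronoun; coreference would bind this R-expression — blocked (Principle C).
— Nora: subject of the matrix clause; c-commands the pronoun but lies outside its binding domain — allowed.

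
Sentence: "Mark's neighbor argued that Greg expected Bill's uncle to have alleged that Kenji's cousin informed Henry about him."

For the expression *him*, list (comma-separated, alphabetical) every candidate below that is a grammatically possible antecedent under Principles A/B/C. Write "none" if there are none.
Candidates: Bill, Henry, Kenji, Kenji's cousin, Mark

Bill, Kenji, Mark

*him* is a pronoun; Principle B requires it to be free in its binding domain — the clause headed by 'informed'.
— Bill: possessor inside the subject DP of the clause headed by 'alleged'; does not c-command the pronoun — Principle B does not apply; allowed.
— Henry: object of the clause headed by 'informed'; c-commands the pronoun within its binding domain — blocked (Principle B).
— Kenji: possessor inside the subject DP of the clause headed by 'informed'; does not c-command the pronoun — Principle B does not apply; allowed.
— Kenji's cousin: subject of the clause headed by 'informed'; c-commands the pronoun within its binding domain — blocked (Principle B).
— Mark: possessor inside the subject DP of the matrix clause; does not c-command the pronoun — Principle B does not apply; allowed.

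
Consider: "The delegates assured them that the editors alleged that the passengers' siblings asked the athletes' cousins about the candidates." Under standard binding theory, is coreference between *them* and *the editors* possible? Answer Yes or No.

*the editors* is an R-expression; Principle C requires it to be free (not bound by any c-commanding expression).
— them: object of the matrix clause; the pronoun c-commands the R-expression — coreference blocked (Principle C).

No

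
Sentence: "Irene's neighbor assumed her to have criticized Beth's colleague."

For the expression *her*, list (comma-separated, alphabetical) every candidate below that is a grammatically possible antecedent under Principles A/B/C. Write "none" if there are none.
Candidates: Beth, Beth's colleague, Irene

Irene

*her* is a pronoun; Principle B requires it to be free in its binding domain — the matrix clause.
— Beth: possessor inside the object DP of the clause headed by 'criticized'; is c-commanded by the pronoun; coreference would bind this R-expression — blocked (Principle C).
— Beth's colleague: object of the clause headed by 'criticized'; is c-commanded by the pronoun; coreference would bind this R-expression — blocked (Principle C).
— Irene: possessor inside the subject DP of the matrix clause; does not c-command the pronoun — Principle B does not apply; allowed.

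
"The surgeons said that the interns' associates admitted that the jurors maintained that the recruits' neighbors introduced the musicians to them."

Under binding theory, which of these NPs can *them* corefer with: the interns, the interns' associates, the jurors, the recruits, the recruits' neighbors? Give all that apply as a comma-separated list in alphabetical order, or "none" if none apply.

*them* is a pronoun; Principle B requires it to be free in its binding domain — the clause headed by 'introduced'.
— the interns: possessor inside the subject DP of the clause headed by 'admitted'; does not c-command the pronoun — Principle B does not apply; allowed.
— the interns' associates: subject of the clause headed by 'admitted'; c-commands the pronoun but lies outside its binding domain — allowed.
— the jurors: subject of the clause headed by 'maintained'; c-commands the pronoun but lies outside its binding domain — allowed.
— the recruits: possessor inside the subject DP of the clause headed by 'introduced'; does not c-command the pronoun — Principle B does not apply; allowed.
— the recruits' neighbors: subject of the clause headed by 'introduced'; c-commands the pronoun within its binding domain — blocked (Principle B).

the interns, the interns' associates, the jurors, the recruits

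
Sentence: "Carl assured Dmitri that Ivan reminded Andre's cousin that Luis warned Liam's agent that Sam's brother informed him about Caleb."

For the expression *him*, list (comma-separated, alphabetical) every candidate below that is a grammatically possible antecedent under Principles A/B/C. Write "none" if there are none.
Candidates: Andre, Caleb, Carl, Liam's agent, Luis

Andre, Carl, Liam's agent, Luis

*him* is a pronoun; Principle B requires it to be free in its binding domain — the clause headed by 'informed'.
— Andre: possessor inside the object DP of the clause headed by 'reminded'; does not c-command the pronoun — Principle B does not apply; allowed.
— Caleb: second object of the clause headed by 'informed'; is c-commanded by the pronoun; coreference would bind this R-expression — blocked (Principle C).
— Carl: subject of the matrix clause; c-commands the pronoun but lies outside its binding domain — allowed.
— Liam's agent: object of the clause headed by 'warned'; c-commands the pronoun but lies outside its binding domain — allowed.
— Luis: subject of the clause headed by 'warned'; c-commands the pronoun but lies outside its binding domain — allowed.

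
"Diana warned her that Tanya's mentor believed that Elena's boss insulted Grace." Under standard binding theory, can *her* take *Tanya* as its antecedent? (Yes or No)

No

*her* is a pronoun; Principle B requires it to be free in its binding domain — the matrix clause.
— Tanya: possessor inside the subject DP of the clause headed by 'believed'; is c-commanded by the pronoun; coreference would bind this R-expression — blocked (Principle C).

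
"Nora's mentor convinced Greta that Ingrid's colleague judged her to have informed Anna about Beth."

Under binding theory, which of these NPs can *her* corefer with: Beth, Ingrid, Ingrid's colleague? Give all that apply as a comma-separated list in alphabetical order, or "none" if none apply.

Ingrid

*her* is a pronoun; Principle B requires it to be free in its binding domain — the clause headed by 'judged'.
— Beth: second object of the clause headed by 'informed'; is c-commanded by the pronoun; coreference would bind this R-expression — blocked (Principle C).
— Ingrid: possessor inside the subject DP of the clause headed by 'judged'; does not c-command the pronoun — Principle B does not apply; allowed.
— Ingrid's colleague: subject of the clause headed by 'judged'; c-commands the pronoun within its binding domain — blocked (Principle B).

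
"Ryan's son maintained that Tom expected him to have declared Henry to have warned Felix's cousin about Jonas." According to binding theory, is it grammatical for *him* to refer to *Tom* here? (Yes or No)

No

*Tom* is an R-expression; Principle C requires it to be free (not bound by any c-commanding expression).
— him: subject of the clause headed by 'declared'; the R-expression locally c-commands the pronoun — coreference blocked (Principle B on the pronoun).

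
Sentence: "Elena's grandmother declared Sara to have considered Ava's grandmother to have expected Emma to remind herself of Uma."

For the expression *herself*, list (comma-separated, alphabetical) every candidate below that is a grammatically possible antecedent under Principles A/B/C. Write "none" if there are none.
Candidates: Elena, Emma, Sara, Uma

*herself* is a reflexive; Principle A requires it to be bound within its binding domain — the clause headed by 'remind'.
— Elena: possessor inside the subject DP of the matrix clause; does not c-command the reflexive — cannot bind it (Principle A).
— Emma: subject of the clause headed by 'remind'; c-commands the reflexive within its binding domain — allowed (Principle A).
— Sara: subject of the clause headed by 'considered'; c-commands the reflexive but lies outside its binding domain — cannot bind it (Principle A).
— Uma: second object of the clause headed by 'remind'; does not c-command the reflexive — cannot bind it (Principle A).

Emma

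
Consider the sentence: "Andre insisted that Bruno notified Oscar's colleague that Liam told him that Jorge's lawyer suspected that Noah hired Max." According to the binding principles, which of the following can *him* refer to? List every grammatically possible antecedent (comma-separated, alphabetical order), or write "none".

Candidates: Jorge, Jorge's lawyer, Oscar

*him* is a pronoun; Principle B requires it to be free in its binding domain — the clause headed by 'told'.
— Jorge: possessor inside the subject DP of the clause headed by 'suspected'; is c-commanded by the pronoun; coreference would bind this R-expression — blocked (Principle C).
— Jorge's lawyer: subject of the clause headed by 'suspected'; is c-commanded by the pronoun; coreference would bind this R-expression — blocked (Principle C).
— Oscar: possessor inside the object DP of the clause headed by 'notified'; does not c-command the pronoun — Principle B does not apply; allowed.

Oscar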